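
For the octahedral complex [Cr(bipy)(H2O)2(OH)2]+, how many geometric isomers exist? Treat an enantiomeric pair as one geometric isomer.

Each bipy is bidentate and must span two cis positions.
Working through the distinct placements yields 3 geometric isomers: H2O trans, OH cis; H2O cis, OH cis (chiral); H2O cis, OH trans.

3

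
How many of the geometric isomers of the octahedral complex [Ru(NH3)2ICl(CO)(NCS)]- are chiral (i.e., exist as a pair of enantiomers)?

In an octahedral complex each vertex has one trans partner and four cis neighbours.
Placing the ligands in turn and identifying arrangements related by rotation or reflection leaves 9 distinct geometric isomers.
Of these, 6 lack any improper symmetry element and so occur as enantiomeric pairs, giving 9 + 6 = 15 stereoisomers in total.

6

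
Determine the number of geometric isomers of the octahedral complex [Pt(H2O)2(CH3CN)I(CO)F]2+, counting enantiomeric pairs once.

In an octahedral complex each vertex has one trans partner and four cis neighbours.
Systematic enumeration (placing each ligand type in turn and discarding arrangements equivalent by rotation or reflection) gives 9 geometric isomers.

9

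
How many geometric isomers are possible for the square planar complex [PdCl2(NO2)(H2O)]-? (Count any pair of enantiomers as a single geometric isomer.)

2

In a square planar complex each vertex has one trans partner and two cis neighbours.
The distinct arrangements are (2 in all): Cl cis; Cl trans.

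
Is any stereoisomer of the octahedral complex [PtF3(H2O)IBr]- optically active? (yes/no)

yes

An octahedron has six vertices in three trans pairs; every non-trans pair is cis.
There are 4 geometric isomers: F mer (3 arrangements); F fac (chiral).
One of these lacks any improper symmetry element and so occurs as an enantiomeric pair, giving 4 + 1 = 5 stereoisomers in total.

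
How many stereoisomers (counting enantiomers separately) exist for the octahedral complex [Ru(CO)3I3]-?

2

An octahedron has six vertices in three trans pairs; every non-trans pair is cis.
There are 2 geometric isomers: CO mer; CO fac.
Each arrangement has an internal mirror plane or centre of symmetry, so none is chiral.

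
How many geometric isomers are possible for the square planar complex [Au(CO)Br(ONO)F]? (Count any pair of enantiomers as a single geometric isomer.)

3

A square has two trans pairs of vertices; adjacent vertices are cis.
Systematic placement gives 3 geometric isomers: (Br/F trans, CO/ONO trans); (Br/ONO trans, CO/F trans); (Br/CO trans, F/ONO trans).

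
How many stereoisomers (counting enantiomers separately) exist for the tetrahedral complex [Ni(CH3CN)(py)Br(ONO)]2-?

2

Only one geometric arrangement is possible; it has no improper symmetry element, so it exists as a pair of enantiomers (2 stereoisomers).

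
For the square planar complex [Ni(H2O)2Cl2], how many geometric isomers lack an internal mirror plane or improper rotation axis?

0

A square has two trans pairs of vertices; adjacent vertices are cis.
Systematic placement gives 2 geometric isomers: H2O cis; H2O trans.
Each arrangement has an internal mirror plane or centre of symmetry, so none is chiral.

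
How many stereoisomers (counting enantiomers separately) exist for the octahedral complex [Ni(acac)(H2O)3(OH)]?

2

An octahedron has six vertices in three trans pairs; every non-trans pair is cis.
Each acac is bidentate and must span two cis positions.
There are 2 geometric isomers: H2O mer; H2O fac.
Each arrangement has an internal mirror plane or centre of symmetry, so none is chiral.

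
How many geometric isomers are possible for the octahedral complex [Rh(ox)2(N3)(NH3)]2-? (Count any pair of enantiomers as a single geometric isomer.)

In an octahedral complex each vertex has one trans partner and four cis neighbours.
Each ox is bidentate and must span two cis positions.
There are 2 geometric isomers: N3 and NH3 mutually trans; N3 and NH3 mutually cis (chiral).

2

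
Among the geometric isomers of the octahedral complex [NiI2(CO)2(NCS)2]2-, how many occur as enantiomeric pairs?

In an octahedral complex each vertex has one trans partner and four cis neighbours.
Systematic placement gives 5 geometric isomers: I trans, CO trans, NCS trans; I cis, CO trans, NCS cis; I cis, CO cis, NCS trans; I cis, CO cis, NCS cis (chiral); I trans, CO cis, NCS cis.
One of these lacks any improper symmetry element and so occurs as an enantiomeric pair, giving 5 + 1 = 6 stereoisomers in total.

1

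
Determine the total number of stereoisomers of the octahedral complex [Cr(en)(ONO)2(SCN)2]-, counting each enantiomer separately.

The six octahedral sites form three mutually perpendicular trans pairs.
Each en is bidentate and must span two cis positions.
Working through the distinct placements yields 3 geometric isomers: ONO trans, SCN cis; ONO cis, SCN cis (chiral); ONO cis, SCN trans.
One of these lacks any improper symmetry element and so occurs as an enantiomeric pair, giving 3 + 1 = 4 stereoisomers in total.

4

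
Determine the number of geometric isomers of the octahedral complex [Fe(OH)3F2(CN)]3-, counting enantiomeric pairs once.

There are 3 geometric isomers: OH mer, F cis; OH mer, F trans; OH fac, F cis.

3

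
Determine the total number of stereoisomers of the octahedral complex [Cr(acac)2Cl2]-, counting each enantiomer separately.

3

The six octahedral sites form three mutually perpendicular trans pairs.
Each acac is bidentate and must span two cis positions.
The distinct arrangements are (2 in all): Cl trans; Cl cis (chiral).
One of these lacks any improper symmetry element and so occurs as an enantiomeric pair, giving 2 + 1 = 3 stereoisomers in total.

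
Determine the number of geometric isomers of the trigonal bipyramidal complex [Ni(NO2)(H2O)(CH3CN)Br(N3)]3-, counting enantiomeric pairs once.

A trigonal bipyramid has two axial and three equatorial sites, which are chemically inequivalent.
Placing the ligands in turn and identifying arrangements related by rotation or reflection leaves 10 distinct geometric isomers.

10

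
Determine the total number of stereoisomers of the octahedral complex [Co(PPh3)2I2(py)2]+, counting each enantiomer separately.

An octahedron has six vertices in three trans pairs; every non-trans pair is cis.
The distinct arrangements are (5 in all): PPh3 trans, I trans, py trans; PPh3 cis, I trans, py cis; PPh3 cis, I cis, py trans; PPh3 cis, I cis, py cis (chiral); PPh3 trans, I cis, py cis.
One of these lacks any improper symmetry element and so occurs as an enantiomeric pair, giving 5 + 1 = 6 stereoisomers in total.

6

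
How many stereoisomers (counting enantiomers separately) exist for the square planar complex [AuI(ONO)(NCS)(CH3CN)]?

3

A square has two trans pairs of vertices; adjacent vertices are cis.
Working through the distinct placements yields 3 geometric isomers: (CH3CN/NCS trans, I/ONO trans); (CH3CN/ONO trans, I/NCS trans); (CH3CN/I trans, NCS/ONO trans).
Each arrangement has an internal mirror plane or centre of symmetry, so none is chiral.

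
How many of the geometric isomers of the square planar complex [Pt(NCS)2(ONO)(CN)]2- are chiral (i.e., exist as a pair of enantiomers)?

A square has two trans pairs of vertices; adjacent vertices are cis.
There are 2 geometric isomers: NCS cis; NCS trans.
Each arrangement has an internal mirror plane or centre of symmetry, so none is chiral.

0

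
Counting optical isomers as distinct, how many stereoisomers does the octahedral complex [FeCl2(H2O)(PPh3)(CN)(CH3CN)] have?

15

The six octahedral sites form three mutually perpendicular trans pairs.
Placing the ligands in turn and identifying arrangements related by rotation or reflection leaves 9 distinct geometric isomers.
Of these, 6 lack any improper symmetry element and so occur as enantiomeric pairs, giving 9 + 6 = 15 stereoisomers in total.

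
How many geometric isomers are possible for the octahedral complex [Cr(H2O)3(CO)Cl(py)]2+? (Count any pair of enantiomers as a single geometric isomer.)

Systematic placement gives 4 geometric isomers: H2O mer (3 arrangements); H2O fac (chiral).

4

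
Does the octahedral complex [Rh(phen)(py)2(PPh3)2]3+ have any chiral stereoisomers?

yes

An octahedron has six vertices in three trans pairs; every non-trans pair is cis.
Each phen is bidentate and must span two cis positions.
The distinct arrangements are (3 in all): py cis, PPh3 trans; py trans, PPh3 cis; py cis, PPh3 cis (chiral).
One of these lacks any improper symmetry element and so occurs as an enantiomeric pair, giving 3 + 1 = 4 stereoisomers in total.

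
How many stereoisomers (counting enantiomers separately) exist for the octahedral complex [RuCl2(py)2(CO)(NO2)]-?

An octahedron has six vertices in three trans pairs; every non-trans pair is cis.
Working through the distinct placements yields 6 geometric isomers: Cl cis, py trans; Cl cis, py cis (3 arrangements, 2 chiral); Cl trans, py trans; Cl trans, py cis.
Of these, 2 lack any improper symmetry element and so occur as enantiomeric pairs, giving 6 + 2 = 8 stereoisomers in total.

8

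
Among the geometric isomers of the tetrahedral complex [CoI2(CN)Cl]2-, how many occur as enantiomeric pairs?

0

Only one geometric arrangement is possible.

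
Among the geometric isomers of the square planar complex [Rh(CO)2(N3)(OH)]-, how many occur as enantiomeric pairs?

In a square planar complex each vertex has one trans partner and two cis neighbours.
There are 2 geometric isomers: CO cis; CO trans.
Each arrangement has an internal mirror plane or centre of symmetry, so none is chiral.

0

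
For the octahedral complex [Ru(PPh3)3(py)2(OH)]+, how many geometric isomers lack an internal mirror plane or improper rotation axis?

0

In an octahedral complex each vertex has one trans partner and four cis neighbours.
There are 3 geometric isomers: PPh3 mer, py trans; PPh3 fac, py cis; PPh3 mer, py cis.
Each arrangement has an internal mirror plane or centre of symmetry, so none is chiral.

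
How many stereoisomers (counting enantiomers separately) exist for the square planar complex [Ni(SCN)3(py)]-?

Only one geometric arrangement is possible.

1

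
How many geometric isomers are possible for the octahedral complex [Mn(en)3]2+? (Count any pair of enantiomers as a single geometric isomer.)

1

An octahedron has six vertices in three trans pairs; every non-trans pair is cis.
Each en is bidentate and must span two cis positions.
Only one geometric arrangement is possible; it has no improper symmetry element, so it exists as a pair of enantiomers (2 stereoisomers).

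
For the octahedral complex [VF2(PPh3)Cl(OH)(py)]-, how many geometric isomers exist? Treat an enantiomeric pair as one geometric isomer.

9

The six octahedral sites form three mutually perpendicular trans pairs.
Placing the ligands in turn and identifying arrangements related by rotation or reflection leaves 9 distinct geometric isomers.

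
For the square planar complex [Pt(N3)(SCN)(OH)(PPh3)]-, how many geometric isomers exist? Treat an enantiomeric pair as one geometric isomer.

3

A square has two trans pairs of vertices; adjacent vertices are cis.
The distinct arrangements are (3 in all): (N3/PPh3 trans, OH/SCN trans); (N3/SCN trans, OH/PPh3 trans); (N3/OH trans, PPh3/SCN trans).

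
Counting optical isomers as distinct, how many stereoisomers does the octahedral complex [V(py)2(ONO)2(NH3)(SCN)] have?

8

An octahedron has six vertices in three trans pairs; every non-trans pair is cis.
There are 6 geometric isomers: py trans, ONO cis; py cis, ONO cis (3 arrangements, 2 chiral); py trans, ONO trans; py cis, ONO trans.
Of these, 2 lack any improper symmetry element and so occur as enantiomeric pairs, giving 6 + 2 = 8 stereoisomers in total.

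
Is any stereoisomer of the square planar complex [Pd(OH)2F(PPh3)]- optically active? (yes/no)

In a square planar complex each vertex has one trans partner and two cis neighbours.
Working through the distinct placements yields 2 geometric isomers: OH cis; OH trans.
Each arrangement has an internal mirror plane or centre of symmetry, so none is chiral.

no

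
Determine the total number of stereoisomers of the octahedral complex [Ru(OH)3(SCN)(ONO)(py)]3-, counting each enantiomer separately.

There are 4 geometric isomers: OH mer (3 arrangements); OH fac (chiral).
One of these lacks any improper symmetry element and so occurs as an enantiomeric pair, giving 4 + 1 = 5 stereoisomers in total.

5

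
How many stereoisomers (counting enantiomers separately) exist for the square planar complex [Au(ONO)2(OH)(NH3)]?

In a square planar complex each vertex has one trans partner and two cis neighbours.
The distinct arrangements are (2 in all): ONO cis; ONO trans.
Each arrangement has an internal mirror plane or centre of symmetry, so none is chiral.

2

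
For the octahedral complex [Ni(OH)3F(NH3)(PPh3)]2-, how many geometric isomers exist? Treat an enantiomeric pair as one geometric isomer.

An octahedron has six vertices in three trans pairs; every non-trans pair is cis.
The distinct arrangements are (4 in all): OH mer (3 arrangements); OH fac (chiral).

4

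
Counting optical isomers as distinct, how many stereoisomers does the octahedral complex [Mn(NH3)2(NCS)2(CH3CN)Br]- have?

In an octahedral complex each vertex has one trans partner and four cis neighbours.
Systematic placement gives 6 geometric isomers: NH3 trans, NCS trans; NH3 cis, NCS cis (3 arrangements, 2 chiral); NH3 trans, NCS cis; NH3 cis, NCS trans.
Of these, 2 lack any improper symmetry element and so occur as enantiomeric pairs, giving 6 + 2 = 8 stereoisomers in total.

8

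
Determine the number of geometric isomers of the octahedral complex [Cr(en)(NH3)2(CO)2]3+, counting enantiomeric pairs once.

The six octahedral sites form three mutually perpendicular trans pairs.
Each en is bidentate and must span two cis positions.
There are 3 geometric isomers: NH3 cis, CO trans; NH3 cis, CO cis (chiral); NH3 trans, CO cis.

3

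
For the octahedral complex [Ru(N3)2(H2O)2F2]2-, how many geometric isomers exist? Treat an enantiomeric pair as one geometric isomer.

5

In an octahedral complex each vertex has one trans partner and four cis neighbours.
Systematic placement gives 5 geometric isomers: N3 trans, H2O trans, F trans; N3 cis, H2O cis, F trans; N3 trans, H2O cis, F cis; N3 cis, H2O cis, F cis (chiral); N3 cis, H2O trans, F cis.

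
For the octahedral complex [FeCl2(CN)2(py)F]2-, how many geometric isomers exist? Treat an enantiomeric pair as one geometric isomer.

6

In an octahedral complex each vertex has one trans partner and four cis neighbours.
Working through the distinct placements yields 6 geometric isomers: Cl trans, CN trans; Cl cis, CN trans; Cl cis, CN cis (3 arrangements, 2 chiral); Cl trans, CN cis.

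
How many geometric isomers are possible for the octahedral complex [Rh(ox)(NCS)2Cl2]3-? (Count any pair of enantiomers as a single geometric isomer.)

3

An octahedron has six vertices in three trans pairs; every non-trans pair is cis.
Each ox is bidentate and must span two cis positions.
The distinct arrangements are (3 in all): NCS cis, Cl trans; NCS cis, Cl cis (chiral); NCS trans, Cl cis.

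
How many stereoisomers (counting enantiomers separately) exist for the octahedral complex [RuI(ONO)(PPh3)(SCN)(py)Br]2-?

30

In an octahedral complex each vertex has one trans partner and four cis neighbours.
Placing the ligands in turn and identifying arrangements related by rotation or reflection leaves 15 distinct geometric isomers.
Of these, 15 lack any improper symmetry element and so occur as enantiomeric pairs, giving 15 + 15 = 30 stereoisomers in total.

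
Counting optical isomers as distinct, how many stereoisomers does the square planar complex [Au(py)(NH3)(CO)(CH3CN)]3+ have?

3

In a square planar complex each vertex has one trans partner and two cis neighbours.
Systematic placement gives 3 geometric isomers: (CH3CN/NH3 trans, CO/py trans); (CH3CN/py trans, CO/NH3 trans); (CH3CN/CO trans, NH3/py trans).
Each arrangement has an internal mirror plane or centre of symmetry, so none is chiral.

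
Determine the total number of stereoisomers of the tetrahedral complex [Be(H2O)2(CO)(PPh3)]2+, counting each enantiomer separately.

In a tetrahedral complex all four positions are equivalent and every pair of ligands is adjacent — there is no cis/trans distinction.
Only one geometric arrangement is possible.

1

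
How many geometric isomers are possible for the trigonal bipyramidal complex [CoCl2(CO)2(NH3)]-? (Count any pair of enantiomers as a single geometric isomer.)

In a trigonal bipyramid the two axial positions differ from the three equatorial ones.
Systematic enumeration (placing each ligand type in turn and discarding arrangements equivalent by rotation or reflection) gives 5 geometric isomers.

5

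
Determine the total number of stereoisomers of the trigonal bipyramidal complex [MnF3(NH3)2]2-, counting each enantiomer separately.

In a trigonal bipyramid the two axial positions differ from the three equatorial ones.
Working through the distinct placements yields 3 geometric isomers: NH3 both equatorial; NH3 one axial, one equatorial; NH3 both axial.
Each arrangement has an internal mirror plane or centre of symmetry, so none is chiral.

3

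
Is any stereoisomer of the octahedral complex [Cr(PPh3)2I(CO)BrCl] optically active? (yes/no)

yes

In an octahedral complex each vertex has one trans partner and four cis neighbours.
Placing the ligands in turn and identifying arrangements related by rotation or reflection leaves 9 distinct geometric isomers.
Of these, 6 lack any improper symmetry element and so occur as enantiomeric pairs, giving 9 + 6 = 15 stereoisomers in total.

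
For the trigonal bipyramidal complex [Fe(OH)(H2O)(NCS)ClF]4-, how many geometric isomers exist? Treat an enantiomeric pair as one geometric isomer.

Systematic enumeration (placing each ligand type in turn and discarding arrangements equivalent by rotation or reflection) gives 10 geometric isomers.

10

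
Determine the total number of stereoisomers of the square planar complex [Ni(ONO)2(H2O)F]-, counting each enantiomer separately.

In a square planar complex each vertex has one trans partner and two cis neighbours.
Working through the distinct placements yields 2 geometric isomers: ONO cis; ONO trans.
Each arrangement has an internal mirror plane or centre of symmetry, so none is chiral.

2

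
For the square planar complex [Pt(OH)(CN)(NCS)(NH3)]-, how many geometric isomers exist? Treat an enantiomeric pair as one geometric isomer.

Working through the distinct placements yields 3 geometric isomers: (CN/NH3 trans, NCS/OH trans); (CN/OH trans, NCS/NH3 trans); (CN/NCS trans, NH3/OH trans).

3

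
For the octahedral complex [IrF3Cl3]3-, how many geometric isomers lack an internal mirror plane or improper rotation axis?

0

The six octahedral sites form three mutually perpendicular trans pairs.
There are 2 geometric isomers: F mer; F fac.
Each arrangement has an internal mirror plane or centre of symmetry, so none is chiral.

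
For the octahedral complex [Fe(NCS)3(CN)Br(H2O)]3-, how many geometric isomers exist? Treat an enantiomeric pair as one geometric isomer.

The six octahedral sites form three mutually perpendicular trans pairs.
There are 4 geometric isomers: NCS mer (3 arrangements); NCS fac (chiral).

4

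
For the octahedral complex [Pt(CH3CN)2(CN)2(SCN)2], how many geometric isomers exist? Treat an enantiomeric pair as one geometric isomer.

In an octahedral complex each vertex has one trans partner and four cis neighbours.
Systematic placement gives 5 geometric isomers: CH3CN trans, CN trans, SCN trans; CH3CN trans, CN cis, SCN cis; CH3CN cis, CN cis, SCN trans; CH3CN cis, CN cis, SCN cis (chiral); CH3CN cis, CN trans, SCN cis.

5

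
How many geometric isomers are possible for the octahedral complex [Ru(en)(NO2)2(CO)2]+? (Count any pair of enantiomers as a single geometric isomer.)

In an octahedral complex each vertex has one trans partner and four cis neighbours.
Each en is bidentate and must span two cis positions.
Systematic placement gives 3 geometric isomers: NO2 cis, CO trans; NO2 cis, CO cis (chiral); NO2 trans, CO cis.

3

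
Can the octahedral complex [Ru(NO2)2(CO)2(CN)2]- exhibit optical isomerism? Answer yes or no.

yes

The six octahedral sites form three mutually perpendicular trans pairs.
Working through the distinct placements yields 5 geometric isomers: NO2 trans, CO trans, CN trans; NO2 cis, CO cis, CN trans; NO2 trans, CO cis, CN cis; NO2 cis, CO cis, CN cis (chiral); NO2 cis, CO trans, CN cis.
One of these lacks any improper symmetry element and so occurs as an enantiomeric pair, giving 5 + 1 = 6 stereoisomers in total.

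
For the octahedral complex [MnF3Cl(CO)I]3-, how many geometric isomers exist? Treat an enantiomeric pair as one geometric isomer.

4

The six octahedral sites form three mutually perpendicular trans pairs.
Working through the distinct placements yields 4 geometric isomers: F mer (3 arrangements); F fac (chiral).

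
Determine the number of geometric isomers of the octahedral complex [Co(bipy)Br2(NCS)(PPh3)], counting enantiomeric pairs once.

4

The six octahedral sites form three mutually perpendicular trans pairs.
Each bipy is bidentate and must span two cis positions.
There are 4 geometric isomers: Br trans; Br cis (3 arrangements, 2 chiral).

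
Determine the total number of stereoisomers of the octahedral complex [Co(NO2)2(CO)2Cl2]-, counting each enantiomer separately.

The six octahedral sites form three mutually perpendicular trans pairs.
The distinct arrangements are (5 in all): NO2 trans, CO trans, Cl trans; NO2 cis, CO trans, Cl cis; NO2 trans, CO cis, Cl cis; NO2 cis, CO cis, Cl cis (chiral); NO2 cis, CO cis, Cl trans.
One of these lacks any improper symmetry element and so occurs as an enantiomeric pair, giving 5 + 1 = 6 stereoisomers in total.

6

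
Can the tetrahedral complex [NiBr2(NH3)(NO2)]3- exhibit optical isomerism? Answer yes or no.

Only one geometric arrangement is possible.

no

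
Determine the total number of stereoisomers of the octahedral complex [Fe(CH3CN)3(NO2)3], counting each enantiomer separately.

An octahedron has six vertices in three trans pairs; every non-trans pair is cis.
The distinct arrangements are (2 in all): CH3CN mer; CH3CN fac.
Each arrangement has an internal mirror plane or centre of symmetry, so none is chiral.

2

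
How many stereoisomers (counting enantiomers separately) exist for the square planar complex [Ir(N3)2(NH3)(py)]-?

2

Working through the distinct placements yields 2 geometric isomers: N3 cis; N3 trans.
Each arrangement has an internal mirror plane or centre of symmetry, so none is chiral.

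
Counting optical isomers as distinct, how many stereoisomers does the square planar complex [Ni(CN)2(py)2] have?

In a square planar complex each vertex has one trans partner and two cis neighbours.
The distinct arrangements are (2 in all): CN cis; CN trans.
Each arrangement has an internal mirror plane or centre of symmetry, so none is chiral.

2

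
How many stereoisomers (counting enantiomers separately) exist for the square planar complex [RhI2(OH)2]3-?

In a square planar complex each vertex has one trans partner and two cis neighbours.
Systematic placement gives 2 geometric isomers: I cis; I trans.
Each arrangement has an internal mirror plane or centre of symmetry, so none is chiral.

2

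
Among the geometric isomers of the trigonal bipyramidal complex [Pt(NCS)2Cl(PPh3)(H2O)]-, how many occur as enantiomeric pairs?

3

Placing the ligands in turn and identifying arrangements related by rotation or reflection leaves 7 distinct geometric isomers.
Of these, 3 lack any improper symmetry element and so occur as enantiomeric pairs, giving 7 + 3 = 10 stereoisomers in total.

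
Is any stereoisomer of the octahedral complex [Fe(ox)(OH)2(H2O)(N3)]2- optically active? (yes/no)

yes

Each ox is bidentate and must span two cis positions.
The distinct arrangements are (4 in all): OH cis (3 arrangements, 2 chiral); OH trans.
Of these, 2 lack any improper symmetry element and so occur as enantiomeric pairs, giving 4 + 2 = 6 stereoisomers in total.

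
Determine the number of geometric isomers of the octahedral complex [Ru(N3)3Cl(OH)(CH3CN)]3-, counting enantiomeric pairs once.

4

An octahedron has six vertices in three trans pairs; every non-trans pair is cis.
Systematic placement gives 4 geometric isomers: N3 mer (3 arrangements); N3 fac (chiral).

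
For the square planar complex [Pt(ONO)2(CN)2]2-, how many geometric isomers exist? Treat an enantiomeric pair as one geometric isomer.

2

A square has two trans pairs of vertices; adjacent vertices are cis.
Working through the distinct placements yields 2 geometric isomers: ONO cis; ONO trans.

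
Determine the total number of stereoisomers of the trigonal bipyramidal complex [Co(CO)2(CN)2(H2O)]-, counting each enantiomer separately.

6

A trigonal bipyramid has two axial and three equatorial sites, which are chemically inequivalent.
Exhaustive case analysis gives 5 geometric isomers.
One of these lacks any improper symmetry element and so occurs as an enantiomeric pair, giving 5 + 1 = 6 stereoisomers in total.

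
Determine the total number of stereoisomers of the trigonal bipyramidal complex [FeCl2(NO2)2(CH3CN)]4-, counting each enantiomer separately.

Placing the ligands in turn and identifying arrangements related by rotation or reflection leaves 5 distinct geometric isomers.
One of these lacks any improper symmetry element and so occurs as an enantiomeric pair, giving 5 + 1 = 6 stereoisomers in total.

6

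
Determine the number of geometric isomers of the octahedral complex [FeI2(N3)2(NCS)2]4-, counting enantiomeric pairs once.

In an octahedral complex each vertex has one trans partner and four cis neighbours.
Systematic placement gives 5 geometric isomers: I trans, N3 trans, NCS trans; I trans, N3 cis, NCS cis; I cis, N3 cis, NCS trans; I cis, N3 cis, NCS cis (chiral); I cis, N3 trans, NCS cis.

5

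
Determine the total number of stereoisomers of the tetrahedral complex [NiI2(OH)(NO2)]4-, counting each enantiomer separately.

All four vertices of a tetrahedron are equivalent and mutually adjacent, so cis/trans isomerism cannot arise.
Only one geometric arrangement is possible.

1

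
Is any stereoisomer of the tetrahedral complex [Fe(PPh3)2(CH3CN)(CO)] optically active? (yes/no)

All four vertices of a tetrahedron are equivalent and mutually adjacent, so cis/trans isomerism cannot arise.
Only one geometric arrangement is possible.

no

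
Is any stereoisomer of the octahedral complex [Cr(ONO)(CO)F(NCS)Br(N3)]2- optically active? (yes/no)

yes

In an octahedral complex each vertex has one trans partner and four cis neighbours.
Placing the ligands in turn and identifying arrangements related by rotation or reflection leaves 15 distinct geometric isomers.
Of these, 15 lack any improper symmetry element and so occur as enantiomeric pairs, giving 15 + 15 = 30 stereoisomers in total.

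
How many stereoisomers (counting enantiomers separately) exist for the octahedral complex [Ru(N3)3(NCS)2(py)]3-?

The six octahedral sites form three mutually perpendicular trans pairs.
The distinct arrangements are (3 in all): N3 mer, NCS cis; N3 mer, NCS trans; N3 fac, NCS cis.
Each arrangement has an internal mirror plane or centre of symmetry, so none is chiral.

3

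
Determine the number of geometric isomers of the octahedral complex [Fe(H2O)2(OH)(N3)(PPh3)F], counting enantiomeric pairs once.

9

In an octahedral complex each vertex has one trans partner and four cis neighbours.
Systematic enumeration (placing each ligand type in turn and discarding arrangements equivalent by rotation or reflection) gives 9 geometric isomers.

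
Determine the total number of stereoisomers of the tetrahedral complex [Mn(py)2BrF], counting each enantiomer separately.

1

All four vertices of a tetrahedron are equivalent and mutually adjacent, so cis/trans isomerism cannot arise.
Only one geometric arrangement is possible.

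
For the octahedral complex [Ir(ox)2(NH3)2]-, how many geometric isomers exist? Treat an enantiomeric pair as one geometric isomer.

2

In an octahedral complex each vertex has one trans partner and four cis neighbours.
Each ox is bidentate and must span two cis positions.
There are 2 geometric isomers: NH3 trans; NH3 cis (chiral).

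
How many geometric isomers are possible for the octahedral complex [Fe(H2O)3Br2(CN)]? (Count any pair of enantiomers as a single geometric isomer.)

3

The six octahedral sites form three mutually perpendicular trans pairs.
The distinct arrangements are (3 in all): H2O mer, Br trans; H2O mer, Br cis; H2O fac, Br cis.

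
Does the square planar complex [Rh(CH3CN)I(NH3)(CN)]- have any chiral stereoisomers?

In a square planar complex each vertex has one trans partner and two cis neighbours.
There are 3 geometric isomers: (CH3CN/I trans, CN/NH3 trans); (CH3CN/NH3 trans, CN/I trans); (CH3CN/CN trans, I/NH3 trans).
Each arrangement has an internal mirror plane or centre of symmetry, so none is chiral.

no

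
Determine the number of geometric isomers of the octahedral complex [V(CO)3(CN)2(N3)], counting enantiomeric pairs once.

Systematic placement gives 3 geometric isomers: CO mer, CN trans; CO fac, CN cis; CO mer, CN cis.

3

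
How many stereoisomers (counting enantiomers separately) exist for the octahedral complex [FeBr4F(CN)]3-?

An octahedron has six vertices in three trans pairs; every non-trans pair is cis.
There are 2 geometric isomers: F and CN mutually trans; F and CN mutually cis.
Each arrangement has an internal mirror plane or centre of symmetry, so none is chiral.

2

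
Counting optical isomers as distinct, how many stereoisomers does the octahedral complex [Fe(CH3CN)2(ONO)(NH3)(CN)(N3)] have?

The six octahedral sites form three mutually perpendicular trans pairs.
Exhaustive case analysis gives 9 geometric isomers.
Of these, 6 lack any improper symmetry element and so occur as enantiomeric pairs, giving 9 + 6 = 15 stereoisomers in total.

15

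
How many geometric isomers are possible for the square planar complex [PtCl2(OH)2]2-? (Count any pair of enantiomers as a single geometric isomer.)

2

In a square planar complex each vertex has one trans partner and two cis neighbours.
There are 2 geometric isomers: Cl cis; Cl trans.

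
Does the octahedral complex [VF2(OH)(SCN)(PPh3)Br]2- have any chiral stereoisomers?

yes

Systematic enumeration (placing each ligand type in turn and discarding arrangements equivalent by rotation or reflection) gives 9 geometric isomers.
Of these, 6 lack any improper symmetry element and so occur as enantiomeric pairs, giving 9 + 6 = 15 stereoisomers in total.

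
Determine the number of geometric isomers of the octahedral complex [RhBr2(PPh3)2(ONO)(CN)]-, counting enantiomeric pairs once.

In an octahedral complex each vertex has one trans partner and four cis neighbours.
Systematic placement gives 6 geometric isomers: Br trans, PPh3 trans; Br trans, PPh3 cis; Br cis, PPh3 trans; Br cis, PPh3 cis (3 arrangements, 2 chiral).

6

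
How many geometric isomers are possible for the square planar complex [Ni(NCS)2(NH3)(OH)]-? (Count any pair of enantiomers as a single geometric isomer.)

A square has two trans pairs of vertices; adjacent vertices are cis.
There are 2 geometric isomers: NCS cis; NCS trans.

2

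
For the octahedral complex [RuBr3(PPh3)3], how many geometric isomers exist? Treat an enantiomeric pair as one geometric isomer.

2

The six octahedral sites form three mutually perpendicular trans pairs.
There are 2 geometric isomers: Br mer; Br fac.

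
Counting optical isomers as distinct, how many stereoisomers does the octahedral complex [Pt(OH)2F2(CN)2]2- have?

Systematic placement gives 5 geometric isomers: OH trans, F trans, CN trans; OH cis, F cis, CN trans; OH trans, F cis, CN cis; OH cis, F cis, CN cis (chiral); OH cis, F trans, CN cis.
One of these lacks any improper symmetry element and so occurs as an enantiomeric pair, giving 5 + 1 = 6 stereoisomers in total.

6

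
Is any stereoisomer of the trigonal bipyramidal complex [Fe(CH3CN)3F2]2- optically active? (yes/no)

The distinct arrangements are (3 in all): F both equatorial; F one axial, one equatorial; F both axial.
Each arrangement has an internal mirror plane or centre of symmetry, so none is chiral.

no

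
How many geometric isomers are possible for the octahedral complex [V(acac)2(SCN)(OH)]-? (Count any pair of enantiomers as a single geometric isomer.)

2

Each acac is bidentate and must span two cis positions.
Systematic placement gives 2 geometric isomers: SCN and OH mutually trans; SCN and OH mutually cis (chiral).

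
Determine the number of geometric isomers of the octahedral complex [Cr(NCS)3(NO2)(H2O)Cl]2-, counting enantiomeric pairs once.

4

An octahedron has six vertices in three trans pairs; every non-trans pair is cis.
The distinct arrangements are (4 in all): NCS mer (3 arrangements); NCS fac (chiral).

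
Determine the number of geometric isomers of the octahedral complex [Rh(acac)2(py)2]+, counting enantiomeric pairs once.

2

An octahedron has six vertices in three trans pairs; every non-trans pair is cis.
Each acac is bidentate and must span two cis positions.
The distinct arrangements are (2 in all): py trans; py cis (chiral).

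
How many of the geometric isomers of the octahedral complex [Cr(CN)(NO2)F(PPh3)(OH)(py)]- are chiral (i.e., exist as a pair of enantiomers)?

In an octahedral complex each vertex has one trans partner and four cis neighbours.
Systematic enumeration (placing each ligand type in turn and discarding arrangements equivalent by rotation or reflection) gives 15 geometric isomers.
Of these, 15 lack any improper symmetry element and so occur as enantiomeric pairs, giving 15 + 15 = 30 stereoisomers in total.

15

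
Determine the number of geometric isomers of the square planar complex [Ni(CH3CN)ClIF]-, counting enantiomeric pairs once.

3

In a square planar complex each vertex has one trans partner and two cis neighbours.
Working through the distinct placements yields 3 geometric isomers: (CH3CN/F trans, Cl/I trans); (CH3CN/I trans, Cl/F trans); (CH3CN/Cl trans, F/I trans).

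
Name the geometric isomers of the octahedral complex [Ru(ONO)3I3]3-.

fac and mer

The six octahedral sites form three mutually perpendicular trans pairs.
Systematic placement gives 2 geometric isomers: ONO mer; ONO fac.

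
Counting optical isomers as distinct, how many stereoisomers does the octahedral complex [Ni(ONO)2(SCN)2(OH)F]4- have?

Working through the distinct placements yields 6 geometric isomers: ONO trans, SCN trans; ONO cis, SCN cis (3 arrangements, 2 chiral); ONO cis, SCN trans; ONO trans, SCN cis.
Of these, 2 lack any improper symmetry element and so occur as enantiomeric pairs, giving 6 + 2 = 8 stereoisomers in total.

8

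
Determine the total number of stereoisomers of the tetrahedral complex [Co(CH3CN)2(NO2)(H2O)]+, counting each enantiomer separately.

All four vertices of a tetrahedron are equivalent and mutually adjacent, so cis/trans isomerism cannot arise.
Only one geometric arrangement is possible.

1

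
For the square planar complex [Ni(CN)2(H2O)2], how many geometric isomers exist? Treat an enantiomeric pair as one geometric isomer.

2

There are 2 geometric isomers: CN cis; CN trans.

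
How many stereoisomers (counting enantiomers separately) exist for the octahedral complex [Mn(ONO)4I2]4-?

In an octahedral complex each vertex has one trans partner and four cis neighbours.
Working through the distinct placements yields 2 geometric isomers: I trans; I cis.
Each arrangement has an internal mirror plane or centre of symmetry, so none is chiral.

2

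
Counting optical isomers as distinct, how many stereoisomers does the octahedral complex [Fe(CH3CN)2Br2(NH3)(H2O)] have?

An octahedron has six vertices in three trans pairs; every non-trans pair is cis.
The distinct arrangements are (6 in all): CH3CN trans, Br trans; CH3CN cis, Br trans; CH3CN cis, Br cis (3 arrangements, 2 chiral); CH3CN trans, Br cis.
Of these, 2 lack any improper symmetry element and so occur as enantiomeric pairs, giving 6 + 2 = 8 stereoisomers in total.

8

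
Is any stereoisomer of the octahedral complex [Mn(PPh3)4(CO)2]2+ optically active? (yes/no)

In an octahedral complex each vertex has one trans partner and four cis neighbours.
Systematic placement gives 2 geometric isomers: CO trans; CO cis.
Each arrangement has an internal mirror plane or centre of symmetry, so none is chiral.

no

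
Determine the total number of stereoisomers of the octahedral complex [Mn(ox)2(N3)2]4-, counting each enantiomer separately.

The six octahedral sites form three mutually perpendicular trans pairs.
Each ox is bidentate and must span two cis positions.
The distinct arrangements are (2 in all): N3 trans; N3 cis (chiral).
One of these lacks any improper symmetry element and so occurs as an enantiomeric pair, giving 2 + 1 = 3 stereoisomers in total.

3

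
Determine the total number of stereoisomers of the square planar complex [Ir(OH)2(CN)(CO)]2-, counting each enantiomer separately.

In a square planar complex each vertex has one trans partner and two cis neighbours.
The distinct arrangements are (2 in all): OH cis; OH trans.
Each arrangement has an internal mirror plane or centre of symmetry, so none is chiral.

2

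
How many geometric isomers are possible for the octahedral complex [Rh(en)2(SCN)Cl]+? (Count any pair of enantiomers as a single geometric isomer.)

In an octahedral complex each vertex has one trans partner and four cis neighbours.
Each en is bidentate and must span two cis positions.
Working through the distinct placements yields 2 geometric isomers: SCN and Cl mutually trans; SCN and Cl mutually cis (chiral).

2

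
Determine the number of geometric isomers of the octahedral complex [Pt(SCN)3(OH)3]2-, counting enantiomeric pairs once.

In an octahedral complex each vertex has one trans partner and four cis neighbours.
The distinct arrangements are (2 in all): SCN mer; SCN fac.

2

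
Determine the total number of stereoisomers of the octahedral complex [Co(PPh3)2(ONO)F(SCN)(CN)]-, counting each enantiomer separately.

The six octahedral sites form three mutually perpendicular trans pairs.
Exhaustive case analysis gives 9 geometric isomers.
Of these, 6 lack any improper symmetry element and so occur as enantiomeric pairs, giving 9 + 6 = 15 stereoisomers in total.

15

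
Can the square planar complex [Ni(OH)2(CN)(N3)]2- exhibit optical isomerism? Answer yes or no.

A square has two trans pairs of vertices; adjacent vertices are cis.
Systematic placement gives 2 geometric isomers: OH cis; OH trans.
Each arrangement has an internal mirror plane or centre of symmetry, so none is chiral.

no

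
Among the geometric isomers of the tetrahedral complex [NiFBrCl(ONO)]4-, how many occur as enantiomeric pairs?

1

In a tetrahedral complex all four positions are equivalent and every pair of ligands is adjacent — there is no cis/trans distinction.
Only one geometric arrangement is possible; it has no improper symmetry element, so it exists as a pair of enantiomers (2 stereoisomers).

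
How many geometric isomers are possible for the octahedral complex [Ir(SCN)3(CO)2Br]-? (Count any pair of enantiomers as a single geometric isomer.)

In an octahedral complex each vertex has one trans partner and four cis neighbours.
There are 3 geometric isomers: SCN mer, CO cis; SCN mer, CO trans; SCN fac, CO cis.

3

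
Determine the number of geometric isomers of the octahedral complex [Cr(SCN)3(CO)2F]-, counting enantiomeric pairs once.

3

An octahedron has six vertices in three trans pairs; every non-trans pair is cis.
The distinct arrangements are (3 in all): SCN mer, CO trans; SCN mer, CO cis; SCN fac, CO cis.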